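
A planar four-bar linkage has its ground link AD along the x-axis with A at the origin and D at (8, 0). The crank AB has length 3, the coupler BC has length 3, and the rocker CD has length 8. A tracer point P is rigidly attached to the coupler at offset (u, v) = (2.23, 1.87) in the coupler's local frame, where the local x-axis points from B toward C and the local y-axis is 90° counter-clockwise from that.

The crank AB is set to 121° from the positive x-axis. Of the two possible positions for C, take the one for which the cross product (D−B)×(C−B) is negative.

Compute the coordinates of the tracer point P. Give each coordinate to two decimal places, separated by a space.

1.21 1.62

A=(0,0), D=(8.00,0)
B = A + 3.00·(cos121°, sin121°) = (-1.5451, 2.5715)
|BD| = 9.8854
circle(B,3.00) ∩ circle(D,8.00): a=2.1608, h=2.0810
  candidates: C₊=(1.0827,4.0188) cross=20.572; C₋=(0.0000,0.0000) cross=-20.572
  mode - wants cross < 0 → take C=(0.0000,0.0000) (cross=-20.572)
ex = (C−B)/|BC| = (0.5150,-0.8572); ey = (0.8572,0.5150)
P = B + 2.23·ex + 1.87·ey = (1.2063,1.6231)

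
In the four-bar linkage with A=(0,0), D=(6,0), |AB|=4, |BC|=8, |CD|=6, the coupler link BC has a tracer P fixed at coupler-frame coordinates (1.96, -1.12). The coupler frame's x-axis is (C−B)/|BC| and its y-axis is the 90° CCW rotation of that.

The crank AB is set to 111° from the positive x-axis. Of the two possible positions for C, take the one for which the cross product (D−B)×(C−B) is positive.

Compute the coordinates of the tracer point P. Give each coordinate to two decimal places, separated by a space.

A=(0,0), D=(6.00,0)
B = A + 4.00·(cos111°, sin111°) = (-1.4335, 3.7343)
|BD| = 8.3188
circle(B,8.00) ∩ circle(D,6.00): a=5.8423, h=5.4651
  candidates: C₊=(6.2404,5.9952) cross=45.463; C₋=(1.3338,-3.7718) cross=-45.463
  mode + wants cross > 0 → take C=(6.2404,5.9952) (cross=45.463)
ex = (C−B)/|BC| = (0.9592,0.2826); ey = (-0.2826,0.9592)
P = B + 1.96·ex + -1.12·ey = (0.7632,3.2139)

0.76 3.21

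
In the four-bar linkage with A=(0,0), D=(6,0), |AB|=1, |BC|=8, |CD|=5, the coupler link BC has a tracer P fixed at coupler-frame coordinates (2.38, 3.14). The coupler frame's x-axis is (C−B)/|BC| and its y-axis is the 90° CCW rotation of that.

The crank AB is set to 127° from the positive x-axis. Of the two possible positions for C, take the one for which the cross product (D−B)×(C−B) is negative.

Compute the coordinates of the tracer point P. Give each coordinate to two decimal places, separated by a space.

A=(0,0), D=(6.00,0)
B = A + 1.00·(cos127°, sin127°) = (-0.6018, 0.7986)
|BD| = 6.6499
circle(B,8.00) ∩ circle(D,5.00): a=6.2573, h=4.9846
  candidates: C₊=(6.2089,4.9956) cross=33.147; C₋=(5.0116,-4.9013) cross=-33.147
  mode - wants cross < 0 → take C=(5.0116,-4.9013) (cross=-33.147)
ex = (C−B)/|BC| = (0.7017,-0.7125); ey = (0.7125,0.7017)
P = B + 2.38·ex + 3.14·ey = (3.3054,1.3062)

3.31 1.31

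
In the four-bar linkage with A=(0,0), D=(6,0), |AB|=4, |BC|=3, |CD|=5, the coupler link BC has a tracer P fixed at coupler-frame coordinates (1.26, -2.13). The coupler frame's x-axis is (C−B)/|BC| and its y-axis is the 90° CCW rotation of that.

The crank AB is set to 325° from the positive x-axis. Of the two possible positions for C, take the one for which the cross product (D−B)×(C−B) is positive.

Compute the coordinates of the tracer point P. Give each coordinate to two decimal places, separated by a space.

3.72 0.14

A=(0,0), D=(6.00,0)
B = A + 4.00·(cos325°, sin325°) = (3.2766, -2.2943)
|BD| = 3.5610
circle(B,3.00) ∩ circle(D,5.00): a=-0.4661, h=2.9636
  candidates: C₊=(1.0108,-0.3281) cross=10.553; C₋=(4.8296,-4.8611) cross=-10.553
  mode + wants cross > 0 → take C=(1.0108,-0.3281) (cross=10.553)
ex = (C−B)/|BC| = (-0.7553,0.6554); ey = (-0.6554,-0.7553)
P = B + 1.26·ex + -2.13·ey = (3.7210,0.1402)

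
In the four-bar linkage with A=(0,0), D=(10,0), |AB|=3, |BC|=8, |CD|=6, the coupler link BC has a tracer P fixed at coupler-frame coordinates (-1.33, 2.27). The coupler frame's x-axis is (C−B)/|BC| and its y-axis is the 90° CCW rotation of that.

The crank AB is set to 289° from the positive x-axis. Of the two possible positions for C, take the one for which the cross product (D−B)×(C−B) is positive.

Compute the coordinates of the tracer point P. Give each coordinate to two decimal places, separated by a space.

-1.65 -2.69

A=(0,0), D=(10.00,0)
B = A + 3.00·(cos289°, sin289°) = (0.9767, -2.8366)
|BD| = 9.4586
circle(B,8.00) ∩ circle(D,6.00): a=6.2094, h=5.0441
  candidates: C₊=(5.3877,3.8375) cross=47.710; C₋=(8.4130,-5.7863) cross=-47.710
  mode + wants cross > 0 → take C=(5.3877,3.8375) (cross=47.710)
ex = (C−B)/|BC| = (0.5514,0.8343); ey = (-0.8343,0.5514)
P = B + -1.33·ex + 2.27·ey = (-1.6504,-2.6945)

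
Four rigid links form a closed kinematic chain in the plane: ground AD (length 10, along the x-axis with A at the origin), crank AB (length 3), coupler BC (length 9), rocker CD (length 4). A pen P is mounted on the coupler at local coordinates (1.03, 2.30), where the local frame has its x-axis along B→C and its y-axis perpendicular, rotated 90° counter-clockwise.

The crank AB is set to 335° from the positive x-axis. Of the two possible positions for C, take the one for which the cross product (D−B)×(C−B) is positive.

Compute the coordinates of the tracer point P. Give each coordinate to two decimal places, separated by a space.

A=(0,0), D=(10.00,0)
B = A + 3.00·(cos335°, sin335°) = (2.7189, -1.2679)
|BD| = 7.3906
circle(B,9.00) ∩ circle(D,4.00): a=8.0928, h=3.9379
  candidates: C₊=(10.0162,4.0000) cross=29.104; C₋=(11.3673,-3.7591) cross=-29.104
  mode + wants cross > 0 → take C=(10.0162,4.0000) (cross=29.104)
ex = (C−B)/|BC| = (0.8108,0.5853); ey = (-0.5853,0.8108)
P = B + 1.03·ex + 2.30·ey = (2.2078,1.1999)

2.21 1.20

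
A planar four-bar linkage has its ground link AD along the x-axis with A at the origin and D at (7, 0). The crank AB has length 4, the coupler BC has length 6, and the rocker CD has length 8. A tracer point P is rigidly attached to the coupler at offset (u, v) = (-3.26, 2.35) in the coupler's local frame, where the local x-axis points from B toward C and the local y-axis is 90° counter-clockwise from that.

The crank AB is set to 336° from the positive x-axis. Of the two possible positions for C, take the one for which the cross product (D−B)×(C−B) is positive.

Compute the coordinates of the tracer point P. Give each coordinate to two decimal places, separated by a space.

4.26 -5.60

A=(0,0), D=(7.00,0)
B = A + 4.00·(cos336°, sin336°) = (3.6542, -1.6269)
|BD| = 3.7204
circle(B,6.00) ∩ circle(D,8.00): a=-1.9028, h=5.6903
  candidates: C₊=(-0.5454,2.6583) cross=21.170; C₋=(4.4313,-7.5764) cross=-21.170
  mode + wants cross > 0 → take C=(-0.5454,2.6583) (cross=21.170)
ex = (C−B)/|BC| = (-0.6999,0.7142); ey = (-0.7142,-0.6999)
P = B + -3.26·ex + 2.35·ey = (4.2576,-5.6001)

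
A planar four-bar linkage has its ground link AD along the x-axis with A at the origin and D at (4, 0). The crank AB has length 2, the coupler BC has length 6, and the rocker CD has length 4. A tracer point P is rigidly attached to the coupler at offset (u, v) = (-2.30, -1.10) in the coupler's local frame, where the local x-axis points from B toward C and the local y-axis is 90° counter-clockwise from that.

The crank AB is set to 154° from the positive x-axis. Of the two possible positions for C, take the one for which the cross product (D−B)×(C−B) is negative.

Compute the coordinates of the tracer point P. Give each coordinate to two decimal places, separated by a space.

-4.15 1.85

A=(0,0), D=(4.00,0)
B = A + 2.00·(cos154°, sin154°) = (-1.7976, 0.8767)
|BD| = 5.8635
circle(B,6.00) ∩ circle(D,4.00): a=4.6372, h=3.8074
  candidates: C₊=(3.3568,3.9479) cross=22.325; C₋=(2.2182,-3.5812) cross=-22.325
  mode - wants cross < 0 → take C=(2.2182,-3.5812) (cross=-22.325)
ex = (C−B)/|BC| = (0.6693,-0.7430); ey = (0.7430,0.6693)
P = B + -2.30·ex + -1.10·ey = (-4.1543,1.8494)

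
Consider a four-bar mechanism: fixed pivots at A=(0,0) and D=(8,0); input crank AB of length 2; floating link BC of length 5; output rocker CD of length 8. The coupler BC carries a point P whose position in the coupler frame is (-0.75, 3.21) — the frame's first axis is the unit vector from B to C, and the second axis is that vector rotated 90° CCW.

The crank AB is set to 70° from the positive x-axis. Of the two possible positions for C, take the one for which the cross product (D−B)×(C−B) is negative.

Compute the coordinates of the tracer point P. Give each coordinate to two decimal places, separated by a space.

3.90 2.60

A=(0,0), D=(8.00,0)
B = A + 2.00·(cos70°, sin70°) = (0.6840, 1.8794)
|BD| = 7.5535
circle(B,5.00) ∩ circle(D,8.00): a=1.1952, h=4.8551
  candidates: C₊=(3.0496,6.2844) cross=36.673; C₋=(0.6336,-3.1204) cross=-36.673
  mode - wants cross < 0 → take C=(0.6336,-3.1204) (cross=-36.673)
ex = (C−B)/|BC| = (-0.0101,-0.9999); ey = (0.9999,-0.0101)
P = B + -0.75·ex + 3.21·ey = (3.9014,2.5970)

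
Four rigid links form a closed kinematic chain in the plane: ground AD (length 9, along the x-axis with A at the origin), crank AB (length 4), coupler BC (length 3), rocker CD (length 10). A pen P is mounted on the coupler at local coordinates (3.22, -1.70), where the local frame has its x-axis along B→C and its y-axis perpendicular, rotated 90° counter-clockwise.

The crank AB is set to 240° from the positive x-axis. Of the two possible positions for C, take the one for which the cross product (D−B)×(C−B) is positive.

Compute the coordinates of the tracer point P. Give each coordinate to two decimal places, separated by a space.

0.69 -1.01

A=(0,0), D=(9.00,0)
B = A + 4.00·(cos240°, sin240°) = (-2.0000, -3.4641)
|BD| = 11.5326
circle(B,3.00) ∩ circle(D,10.00): a=1.8209, h=2.3842
  candidates: C₊=(-0.9793,-0.6431) cross=27.495; C₋=(0.4530,-5.1912) cross=-27.495
  mode + wants cross > 0 → take C=(-0.9793,-0.6431) (cross=27.495)
ex = (C−B)/|BC| = (0.3402,0.9403); ey = (-0.9403,0.3402)
P = B + 3.22·ex + -1.70·ey = (0.6941,-1.0146)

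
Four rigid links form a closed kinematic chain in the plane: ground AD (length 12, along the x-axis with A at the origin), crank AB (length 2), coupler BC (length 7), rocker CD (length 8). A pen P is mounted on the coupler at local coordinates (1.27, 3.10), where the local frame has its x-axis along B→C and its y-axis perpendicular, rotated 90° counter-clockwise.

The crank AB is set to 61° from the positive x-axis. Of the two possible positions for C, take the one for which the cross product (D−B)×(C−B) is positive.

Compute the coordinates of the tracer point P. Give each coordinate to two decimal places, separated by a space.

0.15 5.00

A=(0,0), D=(12.00,0)
B = A + 2.00·(cos61°, sin61°) = (0.9696, 1.7492)
|BD| = 11.1682
circle(B,7.00) ∩ circle(D,8.00): a=4.9126, h=4.9867
  candidates: C₊=(6.6026,5.9049) cross=55.692; C₋=(5.0405,-3.9453) cross=-55.692
  mode + wants cross > 0 → take C=(6.6026,5.9049) (cross=55.692)
ex = (C−B)/|BC| = (0.8047,0.5937); ey = (-0.5937,0.8047)
P = B + 1.27·ex + 3.10·ey = (0.1512,4.9978)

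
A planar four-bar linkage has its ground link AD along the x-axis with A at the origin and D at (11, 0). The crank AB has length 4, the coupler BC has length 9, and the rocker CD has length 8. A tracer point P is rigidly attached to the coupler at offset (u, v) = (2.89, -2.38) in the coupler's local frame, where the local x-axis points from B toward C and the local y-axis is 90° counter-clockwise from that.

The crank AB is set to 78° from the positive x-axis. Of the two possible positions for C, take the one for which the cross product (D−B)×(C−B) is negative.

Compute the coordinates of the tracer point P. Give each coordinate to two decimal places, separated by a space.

-0.25 0.33

A=(0,0), D=(11.00,0)
B = A + 4.00·(cos78°, sin78°) = (0.8316, 3.9126)
|BD| = 10.8951
circle(B,9.00) ∩ circle(D,8.00): a=6.2277, h=6.4973
  candidates: C₊=(8.9772,7.7401) cross=70.789; C₋=(4.3107,-4.3878) cross=-70.789
  mode - wants cross < 0 → take C=(4.3107,-4.3878) (cross=-70.789)
ex = (C−B)/|BC| = (0.3866,-0.9223); ey = (0.9223,0.3866)
P = B + 2.89·ex + -2.38·ey = (-0.2462,0.3272)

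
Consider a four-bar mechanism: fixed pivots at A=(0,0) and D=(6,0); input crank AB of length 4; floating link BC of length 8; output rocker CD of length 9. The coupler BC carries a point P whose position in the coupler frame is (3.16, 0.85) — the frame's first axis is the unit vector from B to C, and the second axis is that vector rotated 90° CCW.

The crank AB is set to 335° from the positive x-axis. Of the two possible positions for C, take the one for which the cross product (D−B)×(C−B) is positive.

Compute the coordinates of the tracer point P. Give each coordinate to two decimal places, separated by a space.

A=(0,0), D=(6.00,0)
B = A + 4.00·(cos335°, sin335°) = (3.6252, -1.6905)
|BD| = 2.9150
circle(B,8.00) ∩ circle(D,9.00): a=-1.4585, h=7.8659
  candidates: C₊=(-2.1246,3.8719) cross=22.929; C₋=(6.9987,-8.9444) cross=-22.929
  mode + wants cross > 0 → take C=(-2.1246,3.8719) (cross=22.929)
ex = (C−B)/|BC| = (-0.7187,0.6953); ey = (-0.6953,-0.7187)
P = B + 3.16·ex + 0.85·ey = (0.7631,-0.1043)

0.76 -0.10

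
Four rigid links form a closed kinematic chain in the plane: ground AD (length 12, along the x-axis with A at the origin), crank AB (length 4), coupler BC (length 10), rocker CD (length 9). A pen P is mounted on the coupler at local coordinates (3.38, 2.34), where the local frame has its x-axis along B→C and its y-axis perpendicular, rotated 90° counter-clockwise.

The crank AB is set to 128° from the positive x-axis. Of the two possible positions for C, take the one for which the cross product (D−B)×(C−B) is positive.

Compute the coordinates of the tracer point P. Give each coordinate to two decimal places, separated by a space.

A=(0,0), D=(12.00,0)
B = A + 4.00·(cos128°, sin128°) = (-2.4626, 3.1520)
|BD| = 14.8021
circle(B,10.00) ∩ circle(D,9.00): a=8.0429, h=5.9424
  candidates: C₊=(6.6612,7.2455) cross=87.960; C₋=(4.1303,-4.3668) cross=-87.960
  mode + wants cross > 0 → take C=(6.6612,7.2455) (cross=87.960)
ex = (C−B)/|BC| = (0.9124,0.4093); ey = (-0.4093,0.9124)
P = B + 3.38·ex + 2.34·ey = (-0.3367,6.6706)

-0.34 6.67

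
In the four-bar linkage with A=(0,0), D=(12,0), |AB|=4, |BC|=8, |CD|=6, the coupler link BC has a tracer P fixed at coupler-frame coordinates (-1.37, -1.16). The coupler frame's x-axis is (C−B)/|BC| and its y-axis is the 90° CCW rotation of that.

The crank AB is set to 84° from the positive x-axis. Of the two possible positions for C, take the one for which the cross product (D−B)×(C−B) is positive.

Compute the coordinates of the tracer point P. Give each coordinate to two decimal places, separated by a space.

A=(0,0), D=(12.00,0)
B = A + 4.00·(cos84°, sin84°) = (0.4181, 3.9781)
|BD| = 12.2460
circle(B,8.00) ∩ circle(D,6.00): a=7.2662, h=3.3469
  candidates: C₊=(8.3775,4.7831) cross=40.986; C₋=(6.2031,-1.5477) cross=-40.986
  mode + wants cross > 0 → take C=(8.3775,4.7831) (cross=40.986)
ex = (C−B)/|BC| = (0.9949,0.1006); ey = (-0.1006,0.9949)
P = B + -1.37·ex + -1.16·ey = (-0.8282,2.6861)

-0.83 2.69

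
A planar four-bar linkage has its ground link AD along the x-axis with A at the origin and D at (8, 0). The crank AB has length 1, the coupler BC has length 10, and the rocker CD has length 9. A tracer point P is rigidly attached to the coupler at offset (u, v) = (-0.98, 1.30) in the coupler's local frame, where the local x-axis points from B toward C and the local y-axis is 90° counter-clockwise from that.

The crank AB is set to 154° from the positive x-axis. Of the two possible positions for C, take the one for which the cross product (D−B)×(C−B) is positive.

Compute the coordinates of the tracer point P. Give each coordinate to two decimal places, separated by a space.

-2.53 0.42

A=(0,0), D=(8.00,0)
B = A + 1.00·(cos154°, sin154°) = (-0.8988, 0.4384)
|BD| = 8.9096
circle(B,10.00) ∩ circle(D,9.00): a=5.5211, h=8.3377
  candidates: C₊=(5.0258,8.4944) cross=74.286; C₋=(4.2053,-8.1609) cross=-74.286
  mode + wants cross > 0 → take C=(5.0258,8.4944) (cross=74.286)
ex = (C−B)/|BC| = (0.5925,0.8056); ey = (-0.8056,0.5925)
P = B + -0.98·ex + 1.30·ey = (-2.5267,0.4191)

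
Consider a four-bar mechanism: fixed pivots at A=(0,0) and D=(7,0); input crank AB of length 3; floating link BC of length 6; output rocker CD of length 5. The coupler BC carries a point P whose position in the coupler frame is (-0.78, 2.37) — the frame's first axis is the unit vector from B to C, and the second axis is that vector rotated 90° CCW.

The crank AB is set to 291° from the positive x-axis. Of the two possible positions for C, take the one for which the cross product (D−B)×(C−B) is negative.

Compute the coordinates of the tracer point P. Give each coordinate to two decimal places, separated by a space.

1.21 -0.31

A=(0,0), D=(7.00,0)
B = A + 3.00·(cos291°, sin291°) = (1.0751, -2.8007)
|BD| = 6.5535
circle(B,6.00) ∩ circle(D,5.00): a=4.1160, h=4.3656
  candidates: C₊=(2.9306,2.9051) cross=28.610; C₋=(6.6620,-4.9886) cross=-28.610
  mode - wants cross < 0 → take C=(6.6620,-4.9886) (cross=-28.610)
ex = (C−B)/|BC| = (0.9311,-0.3646); ey = (0.3646,0.9311)
P = B + -0.78·ex + 2.37·ey = (1.2130,-0.3095)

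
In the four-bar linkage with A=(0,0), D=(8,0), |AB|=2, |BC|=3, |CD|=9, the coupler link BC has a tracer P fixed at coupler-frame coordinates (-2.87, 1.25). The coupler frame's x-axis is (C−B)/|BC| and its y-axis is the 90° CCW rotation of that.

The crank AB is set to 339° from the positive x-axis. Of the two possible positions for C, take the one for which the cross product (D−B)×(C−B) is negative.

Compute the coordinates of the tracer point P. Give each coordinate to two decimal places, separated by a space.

A=(0,0), D=(8.00,0)
B = A + 2.00·(cos339°, sin339°) = (1.8672, -0.7167)
|BD| = 6.1746
circle(B,3.00) ∩ circle(D,9.00): a=-2.7431, h=1.2147
  candidates: C₊=(-0.9984,0.1714) cross=7.500; C₋=(-0.7164,-2.2417) cross=-7.500
  mode - wants cross < 0 → take C=(-0.7164,-2.2417) (cross=-7.500)
ex = (C−B)/|BC| = (-0.8612,-0.5083); ey = (0.5083,-0.8612)
P = B + -2.87·ex + 1.25·ey = (4.9741,-0.3343)

4.97 -0.33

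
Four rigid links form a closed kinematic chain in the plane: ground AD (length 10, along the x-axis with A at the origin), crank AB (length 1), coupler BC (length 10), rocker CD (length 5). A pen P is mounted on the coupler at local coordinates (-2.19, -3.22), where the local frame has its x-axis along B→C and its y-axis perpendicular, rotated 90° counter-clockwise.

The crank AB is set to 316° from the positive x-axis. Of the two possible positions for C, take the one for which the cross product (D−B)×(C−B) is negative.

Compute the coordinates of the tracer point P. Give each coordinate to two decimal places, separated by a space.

-2.64 -2.66

A=(0,0), D=(10.00,0)
B = A + 1.00·(cos316°, sin316°) = (0.7193, -0.6947)
|BD| = 9.3066
circle(B,10.00) ∩ circle(D,5.00): a=8.6827, h=4.9609
  candidates: C₊=(9.0075,4.9005) cross=46.169; C₋=(9.7481,-4.9937) cross=-46.169
  mode - wants cross < 0 → take C=(9.7481,-4.9937) (cross=-46.169)
ex = (C−B)/|BC| = (0.9029,-0.4299); ey = (0.4299,0.9029)
P = B + -2.19·ex + -3.22·ey = (-2.6422,-2.6604)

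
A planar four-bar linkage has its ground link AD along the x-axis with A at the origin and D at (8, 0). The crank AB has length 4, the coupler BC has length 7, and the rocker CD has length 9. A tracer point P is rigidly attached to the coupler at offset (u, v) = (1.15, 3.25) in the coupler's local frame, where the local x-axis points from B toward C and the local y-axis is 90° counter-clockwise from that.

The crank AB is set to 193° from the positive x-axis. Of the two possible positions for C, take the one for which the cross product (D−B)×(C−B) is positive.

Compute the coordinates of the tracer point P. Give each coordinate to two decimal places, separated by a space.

-5.80 1.98

A=(0,0), D=(8.00,0)
B = A + 4.00·(cos193°, sin193°) = (-3.8975, -0.8998)
|BD| = 11.9315
circle(B,7.00) ∩ circle(D,9.00): a=4.6247, h=5.2547
  candidates: C₊=(0.3178,4.6887) cross=62.696; C₋=(1.1104,-5.7908) cross=-62.696
  mode + wants cross > 0 → take C=(0.3178,4.6887) (cross=62.696)
ex = (C−B)/|BC| = (0.6022,0.7984); ey = (-0.7984,0.6022)
P = B + 1.15·ex + 3.25·ey = (-5.7996,1.9754)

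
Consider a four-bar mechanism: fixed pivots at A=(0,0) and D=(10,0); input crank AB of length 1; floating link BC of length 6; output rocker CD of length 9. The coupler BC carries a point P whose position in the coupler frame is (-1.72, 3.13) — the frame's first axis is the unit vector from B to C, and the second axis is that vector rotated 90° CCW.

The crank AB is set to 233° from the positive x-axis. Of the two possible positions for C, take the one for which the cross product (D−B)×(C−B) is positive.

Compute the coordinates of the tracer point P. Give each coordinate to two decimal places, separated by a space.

A=(0,0), D=(10.00,0)
B = A + 1.00·(cos233°, sin233°) = (-0.6018, -0.7986)
|BD| = 10.6319
circle(B,6.00) ∩ circle(D,9.00): a=3.1996, h=5.0757
  candidates: C₊=(2.2075,4.5030) cross=53.964; C₋=(2.9701,-5.6196) cross=-53.964
  mode + wants cross > 0 → take C=(2.2075,4.5030) (cross=53.964)
ex = (C−B)/|BC| = (0.4682,0.8836); ey = (-0.8836,0.4682)
P = B + -1.72·ex + 3.13·ey = (-4.1729,-0.8529)

-4.17 -0.85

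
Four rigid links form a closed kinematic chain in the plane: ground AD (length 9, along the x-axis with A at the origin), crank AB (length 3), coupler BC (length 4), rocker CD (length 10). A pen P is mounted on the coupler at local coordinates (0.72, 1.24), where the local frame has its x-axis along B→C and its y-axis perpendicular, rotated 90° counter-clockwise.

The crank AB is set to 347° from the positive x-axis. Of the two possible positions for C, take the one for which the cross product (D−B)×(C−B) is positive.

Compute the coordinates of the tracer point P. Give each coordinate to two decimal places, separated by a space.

1.97 -1.75

A=(0,0), D=(9.00,0)
B = A + 3.00·(cos347°, sin347°) = (2.9231, -0.6749)
|BD| = 6.1142
circle(B,4.00) ∩ circle(D,10.00): a=-3.8121, h=1.2116
  candidates: C₊=(-0.9994,0.1086) cross=7.408; C₋=(-0.7319,-2.2998) cross=-7.408
  mode + wants cross > 0 → take C=(-0.9994,0.1086) (cross=7.408)
ex = (C−B)/|BC| = (-0.9806,0.1959); ey = (-0.1959,-0.9806)
P = B + 0.72·ex + 1.24·ey = (1.9742,-1.7498)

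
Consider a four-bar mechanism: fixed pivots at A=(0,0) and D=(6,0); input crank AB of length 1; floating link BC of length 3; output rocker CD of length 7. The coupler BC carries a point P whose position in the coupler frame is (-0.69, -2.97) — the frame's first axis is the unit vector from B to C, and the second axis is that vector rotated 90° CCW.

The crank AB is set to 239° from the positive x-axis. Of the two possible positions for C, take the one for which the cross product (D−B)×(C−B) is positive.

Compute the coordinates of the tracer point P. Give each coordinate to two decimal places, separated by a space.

2.49 -1.40

A=(0,0), D=(6.00,0)
B = A + 1.00·(cos239°, sin239°) = (-0.5150, -0.8572)
|BD| = 6.5712
circle(B,3.00) ∩ circle(D,7.00): a=0.2420, h=2.9902
  candidates: C₊=(-0.6652,2.1391) cross=19.649; C₋=(0.1149,-3.7903) cross=-19.649
  mode + wants cross > 0 → take C=(-0.6652,2.1391) (cross=19.649)
ex = (C−B)/|BC| = (-0.0500,0.9987); ey = (-0.9987,-0.0500)
P = B + -0.69·ex + -2.97·ey = (2.4858,-1.3977)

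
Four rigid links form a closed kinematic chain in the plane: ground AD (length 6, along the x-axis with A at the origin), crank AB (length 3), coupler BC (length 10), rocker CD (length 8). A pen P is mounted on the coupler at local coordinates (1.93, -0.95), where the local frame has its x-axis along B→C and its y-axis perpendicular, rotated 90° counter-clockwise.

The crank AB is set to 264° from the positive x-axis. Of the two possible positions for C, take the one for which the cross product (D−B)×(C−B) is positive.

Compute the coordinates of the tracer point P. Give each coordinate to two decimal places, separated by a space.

1.02 -1.29

A=(0,0), D=(6.00,0)
B = A + 3.00·(cos264°, sin264°) = (-0.3136, -2.9836)
|BD| = 6.9831
circle(B,10.00) ∩ circle(D,8.00): a=6.0692, h=7.9476
  candidates: C₊=(1.7781,6.7952) cross=55.499; C₋=(8.5694,-7.5761) cross=-55.499
  mode + wants cross > 0 → take C=(1.7781,6.7952) (cross=55.499)
ex = (C−B)/|BC| = (0.2092,0.9779); ey = (-0.9779,0.2092)
P = B + 1.93·ex + -0.95·ey = (1.0191,-1.2950)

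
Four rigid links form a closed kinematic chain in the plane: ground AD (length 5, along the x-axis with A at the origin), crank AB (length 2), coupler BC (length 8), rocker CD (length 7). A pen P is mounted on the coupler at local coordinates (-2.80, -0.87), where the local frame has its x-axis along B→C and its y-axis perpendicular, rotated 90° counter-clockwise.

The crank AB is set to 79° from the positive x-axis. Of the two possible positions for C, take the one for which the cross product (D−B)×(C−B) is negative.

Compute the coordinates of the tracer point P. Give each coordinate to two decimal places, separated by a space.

-0.82 4.64

A=(0,0), D=(5.00,0)
B = A + 2.00·(cos79°, sin79°) = (0.3816, 1.9633)
|BD| = 5.0183
circle(B,8.00) ∩ circle(D,7.00): a=4.0037, h=6.9261
  candidates: C₊=(6.7758,6.7710) cross=34.757; C₋=(1.3566,-5.9771) cross=-34.757
  mode - wants cross < 0 → take C=(1.3566,-5.9771) (cross=-34.757)
ex = (C−B)/|BC| = (0.1219,-0.9925); ey = (0.9925,0.1219)
P = B + -2.80·ex + -0.87·ey = (-0.8231,4.6363)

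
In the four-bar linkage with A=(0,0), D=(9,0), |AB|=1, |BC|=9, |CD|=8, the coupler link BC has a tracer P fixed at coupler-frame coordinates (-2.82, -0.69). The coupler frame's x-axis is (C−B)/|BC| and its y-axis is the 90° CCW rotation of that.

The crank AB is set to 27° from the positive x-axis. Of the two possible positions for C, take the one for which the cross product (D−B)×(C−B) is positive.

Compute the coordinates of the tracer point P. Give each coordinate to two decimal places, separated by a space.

-0.29 -2.20

A=(0,0), D=(9.00,0)
B = A + 1.00·(cos27°, sin27°) = (0.8910, 0.4540)
|BD| = 8.1217
circle(B,9.00) ∩ circle(D,8.00): a=5.1074, h=7.4104
  candidates: C₊=(6.4047,7.5673) cross=60.185; C₋=(5.5762,-7.2303) cross=-60.185
  mode + wants cross > 0 → take C=(6.4047,7.5673) (cross=60.185)
ex = (C−B)/|BC| = (0.6126,0.7904); ey = (-0.7904,0.6126)
P = B + -2.82·ex + -0.69·ey = (-0.2913,-2.1976)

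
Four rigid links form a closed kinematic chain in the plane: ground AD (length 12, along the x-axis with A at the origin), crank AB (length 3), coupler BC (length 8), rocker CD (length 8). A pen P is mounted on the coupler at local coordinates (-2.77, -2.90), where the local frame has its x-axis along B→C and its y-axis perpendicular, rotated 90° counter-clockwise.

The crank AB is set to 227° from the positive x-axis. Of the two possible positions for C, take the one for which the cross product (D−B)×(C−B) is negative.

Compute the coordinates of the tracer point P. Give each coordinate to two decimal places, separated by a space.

-5.59 -4.07

A=(0,0), D=(12.00,0)
B = A + 3.00·(cos227°, sin227°) = (-2.0460, -2.1941)
|BD| = 14.2163
circle(B,8.00) ∩ circle(D,8.00): a=7.1082, h=3.6707
  candidates: C₊=(4.4105,2.5297) cross=52.184; C₋=(5.5435,-4.7237) cross=-52.184
  mode - wants cross < 0 → take C=(5.5435,-4.7237) (cross=-52.184)
ex = (C−B)/|BC| = (0.9487,-0.3162); ey = (0.3162,0.9487)
P = B + -2.77·ex + -2.90·ey = (-5.5909,-4.0694)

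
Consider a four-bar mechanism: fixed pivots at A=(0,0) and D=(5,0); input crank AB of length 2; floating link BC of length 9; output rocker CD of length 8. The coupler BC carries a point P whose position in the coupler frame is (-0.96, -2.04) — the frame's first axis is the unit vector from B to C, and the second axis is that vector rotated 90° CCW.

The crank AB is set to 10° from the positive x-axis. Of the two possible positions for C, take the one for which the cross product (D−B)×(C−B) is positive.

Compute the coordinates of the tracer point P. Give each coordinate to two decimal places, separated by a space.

3.08 -1.61

A=(0,0), D=(5.00,0)
B = A + 2.00·(cos10°, sin10°) = (1.9696, 0.3473)
|BD| = 3.0502
circle(B,9.00) ∩ circle(D,8.00): a=4.3118, h=7.8999
  candidates: C₊=(7.1528,7.7049) cross=24.096; C₋=(5.3539,-7.9922) cross=-24.096
  mode + wants cross > 0 → take C=(7.1528,7.7049) (cross=24.096)
ex = (C−B)/|BC| = (0.5759,0.8175); ey = (-0.8175,0.5759)
P = B + -0.96·ex + -2.04·ey = (3.0845,-1.6124)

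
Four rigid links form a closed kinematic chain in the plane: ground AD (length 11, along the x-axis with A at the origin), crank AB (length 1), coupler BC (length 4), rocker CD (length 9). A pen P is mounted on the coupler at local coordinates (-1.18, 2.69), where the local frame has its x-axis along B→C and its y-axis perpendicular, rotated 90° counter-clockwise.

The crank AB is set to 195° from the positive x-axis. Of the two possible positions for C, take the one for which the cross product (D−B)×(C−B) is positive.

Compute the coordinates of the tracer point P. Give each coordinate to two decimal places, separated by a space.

A=(0,0), D=(11.00,0)
B = A + 1.00·(cos195°, sin195°) = (-0.9659, -0.2588)
|BD| = 11.9687
circle(B,4.00) ∩ circle(D,9.00): a=3.2690, h=2.3052
  candidates: C₊=(2.2524,2.1165) cross=27.590; C₋=(2.3521,-2.4928) cross=-27.590
  mode + wants cross > 0 → take C=(2.2524,2.1165) (cross=27.590)
ex = (C−B)/|BC| = (0.8046,0.5938); ey = (-0.5938,0.8046)
P = B + -1.18·ex + 2.69·ey = (-3.5128,1.2048)

-3.51 1.20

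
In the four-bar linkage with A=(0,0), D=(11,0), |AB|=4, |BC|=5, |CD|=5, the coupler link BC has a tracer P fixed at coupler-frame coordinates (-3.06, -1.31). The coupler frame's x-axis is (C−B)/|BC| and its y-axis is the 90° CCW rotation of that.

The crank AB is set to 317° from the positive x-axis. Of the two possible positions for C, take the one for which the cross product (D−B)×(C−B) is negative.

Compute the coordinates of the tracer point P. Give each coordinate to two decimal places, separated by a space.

-0.35 -3.32

A=(0,0), D=(11.00,0)
B = A + 4.00·(cos317°, sin317°) = (2.9254, -2.7280)
|BD| = 8.5230
circle(B,5.00) ∩ circle(D,5.00): a=4.2615, h=2.6153
  candidates: C₊=(6.1256,1.1137) cross=22.290; C₋=(7.7998,-3.8417) cross=-22.290
  mode - wants cross < 0 → take C=(7.7998,-3.8417) (cross=-22.290)
ex = (C−B)/|BC| = (0.9749,-0.2227); ey = (0.2227,0.9749)
P = B + -3.06·ex + -1.31·ey = (-0.3495,-3.3235)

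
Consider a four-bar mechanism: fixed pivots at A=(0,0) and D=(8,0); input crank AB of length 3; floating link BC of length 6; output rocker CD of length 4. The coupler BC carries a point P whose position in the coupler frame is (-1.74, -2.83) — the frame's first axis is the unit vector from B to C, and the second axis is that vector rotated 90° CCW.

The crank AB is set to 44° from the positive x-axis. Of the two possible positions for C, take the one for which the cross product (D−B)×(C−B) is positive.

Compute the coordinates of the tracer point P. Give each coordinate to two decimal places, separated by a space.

A=(0,0), D=(8.00,0)
B = A + 3.00·(cos44°, sin44°) = (2.1580, 2.0840)
|BD| = 6.2026
circle(B,6.00) ∩ circle(D,4.00): a=4.7135, h=3.7125
  candidates: C₊=(7.8449,3.9970) cross=23.027; C₋=(5.3502,-2.9964) cross=-23.027
  mode + wants cross > 0 → take C=(7.8449,3.9970) (cross=23.027)
ex = (C−B)/|BC| = (0.9478,0.3188); ey = (-0.3188,0.9478)
P = B + -1.74·ex + -2.83·ey = (1.4111,-1.1531)

1.41 -1.15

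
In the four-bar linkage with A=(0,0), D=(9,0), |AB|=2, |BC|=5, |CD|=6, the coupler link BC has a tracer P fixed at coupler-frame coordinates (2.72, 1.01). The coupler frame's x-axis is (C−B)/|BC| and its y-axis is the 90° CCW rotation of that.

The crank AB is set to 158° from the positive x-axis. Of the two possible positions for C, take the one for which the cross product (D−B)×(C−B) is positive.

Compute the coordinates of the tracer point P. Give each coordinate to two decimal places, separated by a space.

0.76 2.01

A=(0,0), D=(9.00,0)
B = A + 2.00·(cos158°, sin158°) = (-1.8544, 0.7492)
|BD| = 10.8802
circle(B,5.00) ∩ circle(D,6.00): a=4.9346, h=0.8061
  candidates: C₊=(3.1240,1.2136) cross=8.771; C₋=(3.0130,-0.3948) cross=-8.771
  mode + wants cross > 0 → take C=(3.1240,1.2136) (cross=8.771)
ex = (C−B)/|BC| = (0.9957,0.0929); ey = (-0.0929,0.9957)
P = B + 2.72·ex + 1.01·ey = (0.7601,2.0075)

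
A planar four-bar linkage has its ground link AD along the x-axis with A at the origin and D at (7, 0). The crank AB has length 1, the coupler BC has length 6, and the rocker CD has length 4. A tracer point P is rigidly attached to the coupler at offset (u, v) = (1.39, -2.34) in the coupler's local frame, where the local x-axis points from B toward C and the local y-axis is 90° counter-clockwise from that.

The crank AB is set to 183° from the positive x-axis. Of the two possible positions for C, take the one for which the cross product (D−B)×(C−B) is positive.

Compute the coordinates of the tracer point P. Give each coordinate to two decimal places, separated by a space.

1.36 -1.41

A=(0,0), D=(7.00,0)
B = A + 1.00·(cos183°, sin183°) = (-0.9986, -0.0523)
|BD| = 7.9988
circle(B,6.00) ∩ circle(D,4.00): a=5.2496, h=2.9055
  candidates: C₊=(4.2318,2.8874) cross=23.240; C₋=(4.2699,-2.9234) cross=-23.240
  mode + wants cross > 0 → take C=(4.2318,2.8874) (cross=23.240)
ex = (C−B)/|BC| = (0.8717,0.4900); ey = (-0.4900,0.8717)
P = B + 1.39·ex + -2.34·ey = (1.3596,-1.4112)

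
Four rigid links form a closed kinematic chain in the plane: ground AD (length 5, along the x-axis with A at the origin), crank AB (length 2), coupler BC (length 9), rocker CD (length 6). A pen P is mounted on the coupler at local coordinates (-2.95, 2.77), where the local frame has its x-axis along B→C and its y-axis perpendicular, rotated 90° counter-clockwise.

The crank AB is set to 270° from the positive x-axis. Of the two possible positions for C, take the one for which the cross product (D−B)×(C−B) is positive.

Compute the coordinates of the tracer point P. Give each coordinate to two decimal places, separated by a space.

A=(0,0), D=(5.00,0)
B = A + 2.00·(cos270°, sin270°) = (-0.0000, -2.0000)
|BD| = 5.3852
circle(B,9.00) ∩ circle(D,6.00): a=6.8707, h=5.8132
  candidates: C₊=(4.2203,5.9491) cross=31.305; C₋=(8.5383,-4.8457) cross=-31.305
  mode + wants cross > 0 → take C=(4.2203,5.9491) (cross=31.305)
ex = (C−B)/|BC| = (0.4689,0.8832); ey = (-0.8832,0.4689)
P = B + -2.95·ex + 2.77·ey = (-3.8299,-3.3066)

-3.83 -3.31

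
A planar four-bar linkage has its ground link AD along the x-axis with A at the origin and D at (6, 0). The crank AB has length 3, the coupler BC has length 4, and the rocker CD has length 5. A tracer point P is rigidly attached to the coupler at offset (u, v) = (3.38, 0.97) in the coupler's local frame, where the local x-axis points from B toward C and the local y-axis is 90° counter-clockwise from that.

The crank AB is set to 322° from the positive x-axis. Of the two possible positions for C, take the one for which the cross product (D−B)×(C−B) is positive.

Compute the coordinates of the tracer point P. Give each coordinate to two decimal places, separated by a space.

0.64 1.22

A=(0,0), D=(6.00,0)
B = A + 3.00·(cos322°, sin322°) = (2.3640, -1.8470)
|BD| = 4.0782
circle(B,4.00) ∩ circle(D,5.00): a=0.9357, h=3.8890
  candidates: C₊=(1.4369,2.0441) cross=15.860; C₋=(4.9596,-4.8905) cross=-15.860
  mode + wants cross > 0 → take C=(1.4369,2.0441) (cross=15.860)
ex = (C−B)/|BC| = (-0.2318,0.9728); ey = (-0.9728,-0.2318)
P = B + 3.38·ex + 0.97·ey = (0.6370,1.2161)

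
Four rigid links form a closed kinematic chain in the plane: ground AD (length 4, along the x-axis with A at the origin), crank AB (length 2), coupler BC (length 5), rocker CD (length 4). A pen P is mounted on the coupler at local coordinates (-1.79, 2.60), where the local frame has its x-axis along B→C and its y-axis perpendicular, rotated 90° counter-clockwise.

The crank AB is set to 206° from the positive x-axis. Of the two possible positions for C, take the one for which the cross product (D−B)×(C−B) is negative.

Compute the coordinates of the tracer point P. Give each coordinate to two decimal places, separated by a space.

-1.85 2.28

A=(0,0), D=(4.00,0)
B = A + 2.00·(cos206°, sin206°) = (-1.7976, -0.8767)
|BD| = 5.8635
circle(B,5.00) ∩ circle(D,4.00): a=3.6992, h=3.3639
  candidates: C₊=(1.3570,3.0025) cross=19.724; C₋=(2.3630,-3.6497) cross=-19.724
  mode - wants cross < 0 → take C=(2.3630,-3.6497) (cross=-19.724)
ex = (C−B)/|BC| = (0.8321,-0.5546); ey = (0.5546,0.8321)
P = B + -1.79·ex + 2.60·ey = (-1.8451,2.2795)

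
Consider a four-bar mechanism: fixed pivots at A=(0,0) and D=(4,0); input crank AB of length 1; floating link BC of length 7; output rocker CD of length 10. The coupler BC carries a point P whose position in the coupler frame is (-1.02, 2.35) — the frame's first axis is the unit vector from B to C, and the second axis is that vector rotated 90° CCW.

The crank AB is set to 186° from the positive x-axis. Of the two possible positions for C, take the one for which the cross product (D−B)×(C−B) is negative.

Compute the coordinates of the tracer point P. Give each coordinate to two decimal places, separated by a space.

A=(0,0), D=(4.00,0)
B = A + 1.00·(cos186°, sin186°) = (-0.9945, -0.1045)
|BD| = 4.9956
circle(B,7.00) ∩ circle(D,10.00): a=-2.6067, h=6.4966
  candidates: C₊=(-3.7366,6.3361) cross=32.454; C₋=(-3.4647,-6.6542) cross=-32.454
  mode - wants cross < 0 → take C=(-3.4647,-6.6542) (cross=-32.454)
ex = (C−B)/|BC| = (-0.3529,-0.9357); ey = (0.9357,-0.3529)
P = B + -1.02·ex + 2.35·ey = (1.5642,0.0206)

1.56 0.02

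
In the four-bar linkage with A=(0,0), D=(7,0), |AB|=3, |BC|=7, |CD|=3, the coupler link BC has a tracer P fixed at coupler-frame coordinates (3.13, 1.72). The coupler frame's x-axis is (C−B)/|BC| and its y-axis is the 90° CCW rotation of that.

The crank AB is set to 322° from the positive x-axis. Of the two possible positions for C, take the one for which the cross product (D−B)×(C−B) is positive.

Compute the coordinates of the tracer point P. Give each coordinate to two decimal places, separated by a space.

A=(0,0), D=(7.00,0)
B = A + 3.00·(cos322°, sin322°) = (2.3640, -1.8470)
|BD| = 4.9903
circle(B,7.00) ∩ circle(D,3.00): a=6.5029, h=2.5908
  candidates: C₊=(7.4463,2.9666) cross=12.929; C₋=(9.3640,-1.8470) cross=-12.929
  mode + wants cross > 0 → take C=(7.4463,2.9666) (cross=12.929)
ex = (C−B)/|BC| = (0.7260,0.6877); ey = (-0.6877,0.7260)
P = B + 3.13·ex + 1.72·ey = (3.4538,1.5542)

3.45 1.55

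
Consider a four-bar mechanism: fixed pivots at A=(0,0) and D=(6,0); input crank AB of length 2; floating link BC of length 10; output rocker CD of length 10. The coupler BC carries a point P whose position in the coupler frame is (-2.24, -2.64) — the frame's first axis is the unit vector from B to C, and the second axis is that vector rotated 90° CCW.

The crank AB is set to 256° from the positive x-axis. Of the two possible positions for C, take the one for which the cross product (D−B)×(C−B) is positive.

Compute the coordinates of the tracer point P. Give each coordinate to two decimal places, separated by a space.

A=(0,0), D=(6.00,0)
B = A + 2.00·(cos256°, sin256°) = (-0.4838, -1.9406)
|BD| = 6.7680
circle(B,10.00) ∩ circle(D,10.00): a=3.3840, h=9.4100
  candidates: C₊=(0.0599,8.0446) cross=63.687; C₋=(5.4562,-9.9852) cross=-63.687
  mode + wants cross > 0 → take C=(0.0599,8.0446) (cross=63.687)
ex = (C−B)/|BC| = (0.0544,0.9985); ey = (-0.9985,0.0544)
P = B + -2.24·ex + -2.64·ey = (2.0304,-4.3208)

2.03 -4.32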